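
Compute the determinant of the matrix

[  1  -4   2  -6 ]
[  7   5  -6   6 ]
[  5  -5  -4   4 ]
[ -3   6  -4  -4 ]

2808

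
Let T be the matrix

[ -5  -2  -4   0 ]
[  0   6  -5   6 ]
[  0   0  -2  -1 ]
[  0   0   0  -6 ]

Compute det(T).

|T| = -360

T is upper triangular, so det(T) is the product of the diagonal entries:
det = (-5) · (6) · (-2) · (-6) = -360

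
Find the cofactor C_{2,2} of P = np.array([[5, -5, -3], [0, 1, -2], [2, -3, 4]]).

26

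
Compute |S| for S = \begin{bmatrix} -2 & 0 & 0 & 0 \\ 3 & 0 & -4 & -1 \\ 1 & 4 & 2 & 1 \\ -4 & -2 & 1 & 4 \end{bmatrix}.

The determinant is -128.

Expand along row 1 (it has 3 zeros):
  + (-2) · M_11   where M_11 = det([0 -4 -1; 4 2 1; -2 1 4]) = 64
det = (+1)·(-2)·(64) = -128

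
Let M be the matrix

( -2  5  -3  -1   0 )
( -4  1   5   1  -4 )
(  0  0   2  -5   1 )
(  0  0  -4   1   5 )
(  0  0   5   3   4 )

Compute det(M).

M is block upper-triangular with a 2×2 block and a 3×3 block on the diagonal, so its determinant equals the product of the determinants of the diagonal blocks.
det of the 2×2 block = 18
det of the 3×3 block = -244
det = (18)·(-244) = -4392

The determinant is -4392.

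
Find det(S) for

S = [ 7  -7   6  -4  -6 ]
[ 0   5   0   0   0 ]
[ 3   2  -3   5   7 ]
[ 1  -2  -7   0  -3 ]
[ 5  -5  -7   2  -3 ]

-4740

Expand along row 2 (it has 4 zeros):
  + (5) · M_22   where M_22 = det([7 6 -4 -6; 3 -3 5 7; 1 -7 0 -3; 5 -7 2 -3]) = -948
det = (+1)·(5)·(-948) = -4740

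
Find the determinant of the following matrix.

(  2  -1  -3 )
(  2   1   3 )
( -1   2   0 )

The determinant is -24.

Expand along column 3:
  + (-3) · |2 1; -1 2| = (-3)·(4 − (-1)) = -15
  − 3 · |2 -1; -1 2| = −3·(4 − 1) = -9
Sum: (-15) + (-9) = -24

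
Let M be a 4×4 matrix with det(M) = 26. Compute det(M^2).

676

det(M^2) = (det M)^2 = (26)^2 = 676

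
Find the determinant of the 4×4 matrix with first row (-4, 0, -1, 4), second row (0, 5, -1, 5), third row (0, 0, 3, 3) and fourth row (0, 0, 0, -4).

The matrix is upper triangular, so the determinant is the product of the diagonal entries:
det = (-4) · (5) · (3) · (-4) = 240

240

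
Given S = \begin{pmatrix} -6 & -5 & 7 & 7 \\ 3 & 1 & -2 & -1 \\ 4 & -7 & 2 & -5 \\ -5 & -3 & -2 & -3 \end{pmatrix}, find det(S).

Expand along row 1:
  + (-6) · M_11   where M_11 = det([1 -2 -1; -7 2 -5; -3 -2 -3]) = -24
  − (-5) · M_12   where M_12 = det([3 -2 -1; 4 2 -5; -5 -2 -3]) = -124
  + (7) · M_13   where M_13 = det([3 1 -1; 4 -7 -5; -5 -3 -3]) = 102
  − (7) · M_14   where M_14 = det([3 1 -2; 4 -7 2; -5 -3 -2]) = 152
det = (+1)·(-6)·(-24) + (-1)·(-5)·(-124) + (+1)·(7)·(102) + (-1)·(7)·(152) = -826

det(S) = -826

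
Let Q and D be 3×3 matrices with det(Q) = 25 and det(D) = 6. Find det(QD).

det(QD) = 150

det(QD) = det(Q)·det(D) = (25)·(6) = 150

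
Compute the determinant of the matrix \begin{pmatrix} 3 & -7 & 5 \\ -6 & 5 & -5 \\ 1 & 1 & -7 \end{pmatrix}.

184

Expand along column 1:
  + 3 · |5 -5; 1 -7| = 3·(-35 − (-5)) = -90
  − (-6) · |-7 5; 1 -7| = −(-6)·(49 − 5) = 264
  + 1 · |-7 5; 5 -5| = 1·(35 − 25) = 10
Sum: (-90) + (264) + (10) = 184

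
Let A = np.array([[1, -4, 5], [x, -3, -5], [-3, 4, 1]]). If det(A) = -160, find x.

Expanding along the row containing x, det(A) is linear in x: det(A) = (24)·x + (-88).
Set (24)·x + (-88) = -160  ⇒  (24)·x = -72  ⇒  x = -3.

-3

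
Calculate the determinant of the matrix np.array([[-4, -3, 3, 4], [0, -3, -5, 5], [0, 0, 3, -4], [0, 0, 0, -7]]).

The matrix is upper triangular, so the determinant is the product of the diagonal entries:
det = (-4) · (-3) · (3) · (-7) = -252

-252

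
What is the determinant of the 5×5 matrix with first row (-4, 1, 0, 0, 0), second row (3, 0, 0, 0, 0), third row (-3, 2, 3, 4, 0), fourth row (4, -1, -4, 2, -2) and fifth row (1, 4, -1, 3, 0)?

The determinant is -78.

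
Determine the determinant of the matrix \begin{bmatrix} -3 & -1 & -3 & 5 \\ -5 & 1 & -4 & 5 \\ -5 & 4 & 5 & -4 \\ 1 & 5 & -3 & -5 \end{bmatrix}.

84

Expand along row 1:
  + (-3) · M_11   where M_11 = det([1 -4 5; 4 5 -4; 5 -3 -5]) = -222
  − (-1) · M_12   where M_12 = det([-5 -4 5; -5 5 -4; 1 -3 -5]) = 351
  + (-3) · M_13   where M_13 = det([-5 1 5; -5 4 -4; 1 5 -5]) = -174
  − (5) · M_14   where M_14 = det([-5 1 -4; -5 4 5; 1 5 -3]) = 291
det = (+1)·(-3)·(-222) + (-1)·(-1)·(351) + (+1)·(-3)·(-174) + (-1)·(5)·(291) = 84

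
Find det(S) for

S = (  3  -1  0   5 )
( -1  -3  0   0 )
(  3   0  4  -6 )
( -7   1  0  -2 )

Expand along column 3 (it has 3 zeros):
  + (4) · M_33   where M_33 = det([3 -1 5; -1 -3 0; -7 1 -2]) = -90
det = (+1)·(4)·(-90) = -360

|S| = -360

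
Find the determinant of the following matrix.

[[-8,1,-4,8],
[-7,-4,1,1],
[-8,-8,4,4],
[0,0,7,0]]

Expand along row 4 (it has 3 zeros):
  − (7) · M_43   where M_43 = det([-8 1 8; -7 -4 1; -8 -8 4]) = 276
det = (-1)·(7)·(276) = -1932

-1932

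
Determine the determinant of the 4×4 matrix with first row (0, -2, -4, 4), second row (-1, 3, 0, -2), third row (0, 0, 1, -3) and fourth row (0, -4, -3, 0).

Expand along column 1 (it has 3 zeros):
  − (-1) · M_21   where M_21 = det([-2 -4 4; 0 1 -3; -4 -3 0]) = -14
det = (-1)·(-1)·(-14) = -14

The determinant is -14.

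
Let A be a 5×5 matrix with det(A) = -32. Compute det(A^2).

det(A^2) = (det A)^2 = (-32)^2 = 1024

1024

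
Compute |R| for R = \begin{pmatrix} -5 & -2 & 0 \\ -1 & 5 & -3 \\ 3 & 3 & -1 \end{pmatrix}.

det(R) = 0

Expand along column 3:
  − (-3) · |-5 -2; 3 3| = −(-3)·(-15 − (-6)) = -27
  + (-1) · |-5 -2; -1 5| = (-1)·(-25 − 2) = 27
Sum: (-27) + (27) = 0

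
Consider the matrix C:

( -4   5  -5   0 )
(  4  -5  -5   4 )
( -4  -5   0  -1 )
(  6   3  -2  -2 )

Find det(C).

The determinant is -1900.

Expand along row 1 (it has 1 zero):
  + (-4) · M_11   where M_11 = det([-5 -5 4; -5 0 -1; 3 -2 -2]) = 115
  − (5) · M_12   where M_12 = det([4 -5 4; -4 0 -1; 6 -2 -2]) = 94
  + (-5) · M_13   where M_13 = det([4 -5 4; -4 -5 -1; 6 3 -2]) = 194
det = (+1)·(-4)·(115) + (-1)·(5)·(94) + (+1)·(-5)·(194) = -1900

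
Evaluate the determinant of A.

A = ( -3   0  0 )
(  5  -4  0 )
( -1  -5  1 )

A is lower triangular, so det(A) is the product of the diagonal entries:
det = (-3) · (-4) · (1) = 12

|A| = 12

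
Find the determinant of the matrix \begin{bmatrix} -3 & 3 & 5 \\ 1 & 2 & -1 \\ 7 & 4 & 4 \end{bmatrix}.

The determinant is -119.

Expand along row 1:
  + (-3) · |2 -1; 4 4| = (-3)·(8 − (-4)) = -36
  − 3 · |1 -1; 7 4| = −3·(4 − (-7)) = -33
  + 5 · |1 2; 7 4| = 5·(4 − 14) = -50
Sum: (-36) + (-33) + (-50) = -119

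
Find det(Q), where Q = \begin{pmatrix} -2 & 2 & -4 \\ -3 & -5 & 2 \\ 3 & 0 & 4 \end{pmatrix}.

Expand along row 3:
  + 3 · |2 -4; -5 2| = 3·(4 − 20) = -48
  + 4 · |-2 2; -3 -5| = 4·(10 − (-6)) = 64
Sum: (-48) + (64) = 16

16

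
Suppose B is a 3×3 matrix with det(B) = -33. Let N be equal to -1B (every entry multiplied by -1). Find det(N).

33

For a 3×3 matrix, det(-1B) = (-1)^3·det(B) = -1·det(B).
det(N) = (-1)·(-33) = 33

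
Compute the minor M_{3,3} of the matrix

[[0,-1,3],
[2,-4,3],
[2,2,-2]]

The minor is 2.

Delete row 3 and column 3; the remaining 2×2 submatrix is [0 -1; 2 -4].
Its determinant is 0·(-4) − (-1)·2 = 2.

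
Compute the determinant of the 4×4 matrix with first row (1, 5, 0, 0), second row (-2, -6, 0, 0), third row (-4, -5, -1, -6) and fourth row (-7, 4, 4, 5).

76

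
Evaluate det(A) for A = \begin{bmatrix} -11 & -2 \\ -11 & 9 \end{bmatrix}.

det(A) = (-11)·9 − (-2)·(-11) = -99 − 22 = -121

The determinant is -121.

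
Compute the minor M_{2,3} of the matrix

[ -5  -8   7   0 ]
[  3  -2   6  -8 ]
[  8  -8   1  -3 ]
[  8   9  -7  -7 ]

Delete row 2 and column 3; the remaining 3×3 submatrix is [-5 -8 0; 8 -8 -3; 8 9 -7].
Its determinant is -671.

-671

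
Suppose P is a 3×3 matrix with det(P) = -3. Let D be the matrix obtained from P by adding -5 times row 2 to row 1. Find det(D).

Adding a multiple of one row to another leaves the determinant unchanged.
det(D) = (1)·(-3) = -3

-3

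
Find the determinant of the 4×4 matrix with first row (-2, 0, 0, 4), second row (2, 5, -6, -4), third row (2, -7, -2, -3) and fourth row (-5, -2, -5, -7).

The determinant is -1842.

Expand along row 1 (it has 2 zeros):
  + (-2) · M_11   where M_11 = det([5 -6 -4; -7 -2 -3; -2 -5 -7]) = 129
  − (4) · M_14   where M_14 = det([2 5 -6; 2 -7 -2; -5 -2 -5]) = 396
det = (+1)·(-2)·(129) + (-1)·(4)·(396) = -1842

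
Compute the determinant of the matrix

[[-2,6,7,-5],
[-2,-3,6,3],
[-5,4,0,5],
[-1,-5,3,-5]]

2762

Expand along row 3 (it has 1 zero):
  + (-5) · M_31   where M_31 = det([6 7 -5; -3 6 3; -5 3 -5]) = -549
  − (4) · M_32   where M_32 = det([-2 7 -5; -2 6 3; -1 3 -5]) = -13
  − (5) · M_34   where M_34 = det([-2 6 7; -2 -3 6; -1 -5 3]) = 7
det = (+1)·(-5)·(-549) + (-1)·(4)·(-13) + (-1)·(5)·(7) = 2762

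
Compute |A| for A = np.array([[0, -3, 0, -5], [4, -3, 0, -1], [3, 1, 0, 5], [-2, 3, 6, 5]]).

|A| = -24

Expand along column 3 (it has 3 zeros):
  − (6) · M_43   where M_43 = det([0 -3 -5; 4 -3 -1; 3 1 5]) = 4
det = (-1)·(6)·(4) = -24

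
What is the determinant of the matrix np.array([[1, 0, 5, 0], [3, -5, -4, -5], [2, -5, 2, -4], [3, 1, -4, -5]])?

The determinant is 216.

Expand along row 1 (it has 2 zeros):
  + (1) · M_11   where M_11 = det([-5 -4 -5; -5 2 -4; 1 -4 -5]) = 156
  + (5) · M_13   where M_13 = det([3 -5 -5; 2 -5 -4; 3 1 -5]) = 12
det = (+1)·(1)·(156) + (+1)·(5)·(12) = 216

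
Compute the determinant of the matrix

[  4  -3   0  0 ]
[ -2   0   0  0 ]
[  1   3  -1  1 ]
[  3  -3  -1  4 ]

18

The matrix is block lower-triangular with a 2×2 block and a 2×2 block on the diagonal, so its determinant equals the product of the determinants of the diagonal blocks.
det of the 2×2 block = -6
det of the 2×2 block = -3
det = (-6)·(-3) = 18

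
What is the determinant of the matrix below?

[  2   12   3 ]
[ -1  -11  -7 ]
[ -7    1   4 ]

The determinant is 328.

Expand along column 1:
  + 2 · |-11 -7; 1 4| = 2·(-44 − (-7)) = -74
  − (-1) · |12 3; 1 4| = −(-1)·(48 − 3) = 45
  + (-7) · |12 3; -11 -7| = (-7)·(-84 − (-33)) = 357
Sum: (-74) + (45) + (357) = 328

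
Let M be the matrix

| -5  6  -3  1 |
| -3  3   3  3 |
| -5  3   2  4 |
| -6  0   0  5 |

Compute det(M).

Expand along row 4 (it has 2 zeros):
  − (-6) · M_41   where M_41 = det([6 -3 1; 3 3 3; 3 2 4]) = 42
  + (5) · M_44   where M_44 = det([-5 6 -3; -3 3 3; -5 3 2]) = -57
det = (-1)·(-6)·(42) + (+1)·(5)·(-57) = -33

det(M) = -33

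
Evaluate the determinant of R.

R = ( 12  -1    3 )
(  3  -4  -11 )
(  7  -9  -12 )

-568

Expand along column 1:
  + 12 · |-4 -11; -9 -12| = 12·(48 − 99) = -612
  − 3 · |-1 3; -9 -12| = −3·(12 − (-27)) = -117
  + 7 · |-1 3; -4 -11| = 7·(11 − (-12)) = 161
Sum: (-612) + (-117) + (161) = -568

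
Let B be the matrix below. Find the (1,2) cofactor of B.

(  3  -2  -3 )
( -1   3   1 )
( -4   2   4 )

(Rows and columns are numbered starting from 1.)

0

Delete row 1 and column 2; the remaining 2×2 submatrix is [-1 1; -4 4].
Its determinant is (-1)·4 − 1·(-4) = 0.
The cofactor carries sign (−1)^(1+2) = −1, so C_{1,2} = −(0) = 0.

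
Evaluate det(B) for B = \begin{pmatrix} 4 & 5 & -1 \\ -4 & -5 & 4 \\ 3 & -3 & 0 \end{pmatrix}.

Expand along column 3:
  + (-1) · |-4 -5; 3 -3| = (-1)·(12 − (-15)) = -27
  − 4 · |4 5; 3 -3| = −4·(-12 − 15) = 108
Sum: (-27) + (108) = 81

81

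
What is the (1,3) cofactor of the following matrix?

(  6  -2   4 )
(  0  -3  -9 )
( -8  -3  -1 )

-24

Delete row 1 and column 3; the remaining 2×2 submatrix is [0 -3; -8 -3].
Its determinant is 0·(-3) − (-3)·(-8) = -24.
The cofactor carries sign (−1)^(1+3) = +1, so C_{1,3} = +(-24) = -24.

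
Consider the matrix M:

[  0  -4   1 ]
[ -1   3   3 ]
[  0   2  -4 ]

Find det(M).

Expand along column 1:
  − (-1) · |-4 1; 2 -4| = −(-1)·(16 − 2) = 14

det(M) = 14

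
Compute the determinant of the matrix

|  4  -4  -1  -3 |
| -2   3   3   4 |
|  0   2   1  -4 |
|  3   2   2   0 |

Expand along row 3 (it has 1 zero):
  − (2) · M_32   where M_32 = det([4 -1 -3; -2 3 4; 3 2 0]) = -5
  + (1) · M_33   where M_33 = det([4 -4 -3; -2 3 4; 3 2 0]) = -41
  − (-4) · M_34   where M_34 = det([4 -4 -1; -2 3 3; 3 2 2]) = -39
det = (-1)·(2)·(-5) + (+1)·(1)·(-41) + (-1)·(-4)·(-39) = -187

-187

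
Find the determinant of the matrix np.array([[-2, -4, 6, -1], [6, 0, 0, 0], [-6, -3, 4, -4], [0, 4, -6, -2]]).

36

Expand along row 2 (it has 3 zeros):
  − (6) · M_21   where M_21 = det([-4 6 -1; -3 4 -4; 4 -6 -2]) = -6
det = (-1)·(6)·(-6) = 36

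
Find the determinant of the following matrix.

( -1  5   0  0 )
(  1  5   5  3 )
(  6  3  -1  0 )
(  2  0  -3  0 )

Expand along column 4 (it has 3 zeros):
  + (3) · M_24   where M_24 = det([-1 5 0; 6 3 -1; 2 0 -3]) = 89
det = (+1)·(3)·(89) = 267

The determinant is 267.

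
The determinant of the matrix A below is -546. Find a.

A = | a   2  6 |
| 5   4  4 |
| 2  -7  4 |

-6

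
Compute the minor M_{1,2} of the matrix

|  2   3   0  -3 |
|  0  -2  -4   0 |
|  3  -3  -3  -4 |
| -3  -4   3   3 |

Delete row 1 and column 2; the remaining 3×3 submatrix is [0 -4 0; 3 -3 -4; -3 3 3].
Its determinant is -12.

-12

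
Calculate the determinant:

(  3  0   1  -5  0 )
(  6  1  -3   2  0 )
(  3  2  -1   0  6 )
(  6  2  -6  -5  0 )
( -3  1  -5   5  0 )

Expand along column 5 (it has 4 zeros):
  + (6) · M_35   where M_35 = det([3 0 1 -5; 6 1 -3 2; 6 2 -6 -5; -3 1 -5 5]) = -15
det = (+1)·(6)·(-15) = -90

-90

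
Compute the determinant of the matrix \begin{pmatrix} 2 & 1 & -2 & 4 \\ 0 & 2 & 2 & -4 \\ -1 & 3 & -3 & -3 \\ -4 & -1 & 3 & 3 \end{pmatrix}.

Expand along row 2 (it has 1 zero):
  + (2) · M_22   where M_22 = det([2 -2 4; -1 -3 -3; -4 3 3]) = -90
  − (2) · M_23   where M_23 = det([2 1 4; -1 3 -3; -4 -1 3]) = 79
  + (-4) · M_24   where M_24 = det([2 1 -2; -1 3 -3; -4 -1 3]) = 1
det = (+1)·(2)·(-90) + (-1)·(2)·(79) + (+1)·(-4)·(1) = -342

-342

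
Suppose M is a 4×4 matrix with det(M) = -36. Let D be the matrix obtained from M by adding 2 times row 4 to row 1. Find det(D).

Adding a multiple of one row to another leaves the determinant unchanged.
det(D) = (1)·(-36) = -36

|D| = -36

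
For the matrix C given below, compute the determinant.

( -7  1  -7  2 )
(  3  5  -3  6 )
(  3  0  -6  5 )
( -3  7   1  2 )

The determinant is -44.

Expand along row 3 (it has 1 zero):
  + (3) · M_31   where M_31 = det([1 -7 2; 5 -3 6; 7 1 2]) = -184
  + (-6) · M_33   where M_33 = det([-7 1 2; 3 5 6; -3 7 2]) = 272
  − (5) · M_34   where M_34 = det([-7 1 -7; 3 5 -3; -3 7 1]) = -428
det = (+1)·(3)·(-184) + (+1)·(-6)·(272) + (-1)·(5)·(-428) = -44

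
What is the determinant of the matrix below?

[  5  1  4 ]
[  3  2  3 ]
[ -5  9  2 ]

The determinant is 12.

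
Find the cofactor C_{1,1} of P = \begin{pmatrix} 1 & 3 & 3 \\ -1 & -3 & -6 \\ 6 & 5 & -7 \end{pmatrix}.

The cofactor is 51.

Delete row 1 and column 1; the remaining 2×2 submatrix is [-3 -6; 5 -7].
Its determinant is (-3)·(-7) − (-6)·5 = 51.
The cofactor carries sign (−1)^(1+1) = +1, so C_{1,1} = +(51) = 51.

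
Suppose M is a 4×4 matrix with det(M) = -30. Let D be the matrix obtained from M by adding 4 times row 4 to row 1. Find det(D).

Adding a multiple of one row to another leaves the determinant unchanged.
det(D) = (1)·(-30) = -30

The determinant is -30.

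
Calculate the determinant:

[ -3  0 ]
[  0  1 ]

-3

det = (-3)·1 − 0·0 = -3 − 0 = -3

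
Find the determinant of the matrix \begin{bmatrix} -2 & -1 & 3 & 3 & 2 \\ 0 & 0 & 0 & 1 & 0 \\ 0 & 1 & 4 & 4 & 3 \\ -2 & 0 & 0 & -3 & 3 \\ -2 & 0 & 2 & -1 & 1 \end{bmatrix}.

-36

Expand along row 2 (it has 4 zeros):
  + (1) · M_24   where M_24 = det([-2 -1 3 2; 0 1 4 3; -2 0 0 3; -2 0 2 1]) = -36
det = (+1)·(1)·(-36) = -36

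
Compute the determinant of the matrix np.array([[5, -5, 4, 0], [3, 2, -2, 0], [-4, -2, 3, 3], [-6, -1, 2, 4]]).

44

Expand along column 4 (it has 2 zeros):
  − (3) · M_34   where M_34 = det([5 -5 4; 3 2 -2; -6 -1 2]) = 16
  + (4) · M_44   where M_44 = det([5 -5 4; 3 2 -2; -4 -2 3]) = 23
det = (-1)·(3)·(16) + (+1)·(4)·(23) = 44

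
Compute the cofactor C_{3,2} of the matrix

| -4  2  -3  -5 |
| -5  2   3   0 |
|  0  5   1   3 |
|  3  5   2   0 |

-95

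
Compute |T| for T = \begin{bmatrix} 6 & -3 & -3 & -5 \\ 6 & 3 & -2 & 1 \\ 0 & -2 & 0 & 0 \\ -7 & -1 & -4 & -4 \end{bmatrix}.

Expand along row 3 (it has 3 zeros):
  − (-2) · M_32   where M_32 = det([6 -3 -5; 6 -2 1; -7 -4 -4]) = 211
det = (-1)·(-2)·(211) = 422

|T| = 422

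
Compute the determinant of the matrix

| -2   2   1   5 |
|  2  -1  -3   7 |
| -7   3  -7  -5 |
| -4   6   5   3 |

-790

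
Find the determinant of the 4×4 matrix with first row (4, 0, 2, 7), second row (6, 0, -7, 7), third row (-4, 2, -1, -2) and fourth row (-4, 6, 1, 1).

-560

Expand along column 2 (it has 2 zeros):
  − (2) · M_32   where M_32 = det([4 2 7; 6 -7 7; -4 1 1]) = -278
  + (6) · M_42   where M_42 = det([4 2 7; 6 -7 7; -4 -1 -2]) = -186
det = (-1)·(2)·(-278) + (+1)·(6)·(-186) = -560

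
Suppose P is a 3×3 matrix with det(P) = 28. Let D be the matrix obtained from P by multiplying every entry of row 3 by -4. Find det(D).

-112

Scaling one row by -4 multiplies the determinant by -4.
det(D) = (-4)·(28) = -112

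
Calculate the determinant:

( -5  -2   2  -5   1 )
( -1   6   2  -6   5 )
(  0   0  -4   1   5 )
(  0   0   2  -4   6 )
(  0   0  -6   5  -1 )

0

The matrix is block upper-triangular with a 2×2 block and a 3×3 block on the diagonal, so its determinant equals the product of the determinants of the diagonal blocks.
det of the 2×2 block = -32
det of the 3×3 block = 0
det = (-32)·(0) = 0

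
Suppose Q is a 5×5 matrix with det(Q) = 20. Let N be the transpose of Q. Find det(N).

det(N) = 20

det(Qᵀ) = det(Q).
det(N) = (1)·(20) = 20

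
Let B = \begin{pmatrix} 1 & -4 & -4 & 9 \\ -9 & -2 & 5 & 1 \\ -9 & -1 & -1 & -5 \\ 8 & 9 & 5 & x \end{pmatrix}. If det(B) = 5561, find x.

Expanding along the row containing x, det(B) is linear in x: det(B) = (259)·x + (3748).
Set (259)·x + (3748) = 5561  ⇒  (259)·x = 1813  ⇒  x = 7.

7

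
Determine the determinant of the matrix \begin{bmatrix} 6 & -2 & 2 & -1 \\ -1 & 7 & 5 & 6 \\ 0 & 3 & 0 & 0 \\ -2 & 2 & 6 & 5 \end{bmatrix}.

252

Expand along row 3 (it has 3 zeros):
  − (3) · M_32   where M_32 = det([6 2 -1; -1 5 6; -2 6 5]) = -84
det = (-1)·(3)·(-84) = 252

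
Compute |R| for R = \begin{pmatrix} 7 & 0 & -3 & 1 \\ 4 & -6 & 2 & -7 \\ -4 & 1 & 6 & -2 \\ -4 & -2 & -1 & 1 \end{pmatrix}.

det(R) = -397

Expand along row 1 (it has 1 zero):
  + (7) · M_11   where M_11 = det([-6 2 -7; 1 6 -2; -2 -1 1]) = -95
  + (-3) · M_13   where M_13 = det([4 -6 -7; -4 1 -2; -4 -2 1]) = -168
  − (1) · M_14   where M_14 = det([4 -6 2; -4 1 6; -4 -2 -1]) = 236
det = (+1)·(7)·(-95) + (+1)·(-3)·(-168) + (-1)·(1)·(236) = -397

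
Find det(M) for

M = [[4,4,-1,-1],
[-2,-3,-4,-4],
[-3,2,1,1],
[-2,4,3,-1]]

Expand along row 1:
  + (4) · M_11   where M_11 = det([-3 -4 -4; 2 1 1; 4 3 -1]) = -20
  − (4) · M_12   where M_12 = det([-2 -4 -4; -3 1 1; -2 3 -1]) = 56
  + (-1) · M_13   where M_13 = det([-2 -3 -4; -3 2 1; -2 4 -1]) = 59
  − (-1) · M_14   where M_14 = det([-2 -3 -4; -3 2 1; -2 4 3]) = 7
det = (+1)·(4)·(-20) + (-1)·(4)·(56) + (+1)·(-1)·(59) + (-1)·(-1)·(7) = -356

The determinant is -356.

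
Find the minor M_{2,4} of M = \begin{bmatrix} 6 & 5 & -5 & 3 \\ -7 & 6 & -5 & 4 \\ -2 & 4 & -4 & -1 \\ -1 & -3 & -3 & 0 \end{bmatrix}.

The minor is -204.

Delete row 2 and column 4; the remaining 3×3 submatrix is [6 5 -5; -2 4 -4; -1 -3 -3].
Its determinant is -204.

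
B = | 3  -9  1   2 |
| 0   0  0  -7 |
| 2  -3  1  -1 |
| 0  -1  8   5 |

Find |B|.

Expand along row 2 (it has 3 zeros):
  + (-7) · M_24   where M_24 = det([3 -9 1; 2 -3 1; 0 -1 8]) = 73
det = (+1)·(-7)·(73) = -511

-511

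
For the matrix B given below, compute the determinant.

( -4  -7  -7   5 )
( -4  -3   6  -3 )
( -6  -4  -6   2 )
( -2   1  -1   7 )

Expand along row 1:
  + (-4) · M_11   where M_11 = det([-3 6 -3; -4 -6 2; 1 -1 7]) = 270
  − (-7) · M_12   where M_12 = det([-4 6 -3; -6 -6 2; -2 -1 7]) = 406
  + (-7) · M_13   where M_13 = det([-4 -3 -3; -6 -4 2; -2 1 7]) = 48
  − (5) · M_14   where M_14 = det([-4 -3 6; -6 -4 -6; -2 1 -1]) = -142
det = (+1)·(-4)·(270) + (-1)·(-7)·(406) + (+1)·(-7)·(48) + (-1)·(5)·(-142) = 2136

det(B) = 2136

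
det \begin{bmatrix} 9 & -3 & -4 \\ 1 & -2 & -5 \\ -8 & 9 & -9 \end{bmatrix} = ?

The determinant is 448.

Expand along column 1:
  + 9 · |-2 -5; 9 -9| = 9·(18 − (-45)) = 567
  − 1 · |-3 -4; 9 -9| = −1·(27 − (-36)) = -63
  + (-8) · |-3 -4; -2 -5| = (-8)·(15 − 8) = -56
Sum: (567) + (-63) + (-56) = 448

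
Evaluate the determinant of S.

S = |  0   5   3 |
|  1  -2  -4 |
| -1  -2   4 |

The determinant is -12.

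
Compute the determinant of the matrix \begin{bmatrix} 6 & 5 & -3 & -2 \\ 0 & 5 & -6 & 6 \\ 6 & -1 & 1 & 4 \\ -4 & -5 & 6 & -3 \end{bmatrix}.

-568

Expand along row 2 (it has 1 zero):
  + (5) · M_22   where M_22 = det([6 -3 -2; 6 1 4; -4 6 -3]) = -248
  − (-6) · M_23   where M_23 = det([6 5 -2; 6 -1 4; -4 -5 -3]) = 216
  + (6) · M_24   where M_24 = det([6 5 -3; 6 -1 1; -4 -5 6]) = -104
det = (+1)·(5)·(-248) + (-1)·(-6)·(216) + (+1)·(6)·(-104) = -568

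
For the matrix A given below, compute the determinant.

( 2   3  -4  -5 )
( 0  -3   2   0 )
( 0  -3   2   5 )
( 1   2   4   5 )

Expand along row 2 (it has 2 zeros):
  + (-3) · M_22   where M_22 = det([2 -4 -5; 0 2 5; 1 4 5]) = -30
  − (2) · M_23   where M_23 = det([2 3 -5; 0 -3 5; 1 2 5]) = -50
det = (+1)·(-3)·(-30) + (-1)·(2)·(-50) = 190

|A| = 190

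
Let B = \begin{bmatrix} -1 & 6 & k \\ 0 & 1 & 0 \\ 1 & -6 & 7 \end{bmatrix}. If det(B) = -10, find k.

Expanding along the row containing k, det(B) is linear in k: det(B) = (-1)·k + (-7).
Set (-1)·k + (-7) = -10  ⇒  (-1)·k = -3  ⇒  k = 3.

3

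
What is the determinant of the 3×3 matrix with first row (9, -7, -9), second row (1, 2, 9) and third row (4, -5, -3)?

195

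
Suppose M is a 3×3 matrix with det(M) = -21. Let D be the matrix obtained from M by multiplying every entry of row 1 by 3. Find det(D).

The determinant is -63.

Scaling one row by 3 multiplies the determinant by 3.
det(D) = (3)·(-21) = -63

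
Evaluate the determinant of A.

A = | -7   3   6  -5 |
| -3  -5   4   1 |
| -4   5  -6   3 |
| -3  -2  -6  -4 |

4412

Expand along row 1:
  + (-7) · M_11   where M_11 = det([-5 4 1; 5 -6 3; -2 -6 -4]) = -196
  − (3) · M_12   where M_12 = det([-3 4 1; -4 -6 3; -3 -6 -4]) = -220
  + (6) · M_13   where M_13 = det([-3 -5 1; -4 5 3; -3 -2 -4]) = 190
  − (-5) · M_14   where M_14 = det([-3 -5 4; -4 5 -6; -3 -2 -6]) = 248
det = (+1)·(-7)·(-196) + (-1)·(3)·(-220) + (+1)·(6)·(190) + (-1)·(-5)·(248) = 4412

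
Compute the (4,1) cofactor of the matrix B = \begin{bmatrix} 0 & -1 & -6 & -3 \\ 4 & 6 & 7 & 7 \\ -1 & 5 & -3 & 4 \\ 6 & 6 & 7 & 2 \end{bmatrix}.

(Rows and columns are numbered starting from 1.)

Delete row 4 and column 1; the remaining 3×3 submatrix is [-1 -6 -3; 6 7 7; 5 -3 4].
Its determinant is 44.
The cofactor carries sign (−1)^(4+1) = −1, so C_{4,1} = −(44) = -44.

The cofactor is -44.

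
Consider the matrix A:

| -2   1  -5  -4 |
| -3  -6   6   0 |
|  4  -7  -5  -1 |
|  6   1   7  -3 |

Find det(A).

Expand along row 2 (it has 1 zero):
  − (-3) · M_21   where M_21 = det([1 -5 -4; -7 -5 -1; 1 7 -3]) = 308
  + (-6) · M_22   where M_22 = det([-2 -5 -4; 4 -5 -1; 6 7 -3]) = -306
  − (6) · M_23   where M_23 = det([-2 1 -4; 4 -7 -1; 6 1 -3]) = -222
det = (-1)·(-3)·(308) + (+1)·(-6)·(-306) + (-1)·(6)·(-222) = 4092

|A| = 4092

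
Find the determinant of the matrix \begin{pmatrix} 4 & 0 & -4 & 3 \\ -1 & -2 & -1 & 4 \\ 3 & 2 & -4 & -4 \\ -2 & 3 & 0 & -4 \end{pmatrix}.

Expand along row 1 (it has 1 zero):
  + (4) · M_11   where M_11 = det([-2 -1 4; 2 -4 -4; 3 0 -4]) = 20
  + (-4) · M_13   where M_13 = det([-1 -2 4; 3 2 -4; -2 3 -4]) = 8
  − (3) · M_14   where M_14 = det([-1 -2 -1; 3 2 -4; -2 3 0]) = -41
det = (+1)·(4)·(20) + (+1)·(-4)·(8) + (-1)·(3)·(-41) = 171

171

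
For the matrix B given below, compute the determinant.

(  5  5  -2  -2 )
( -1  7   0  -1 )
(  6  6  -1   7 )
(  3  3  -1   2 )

Expand along row 2 (it has 1 zero):
  − (-1) · M_21   where M_21 = det([5 -2 -2; 6 -1 7; 3 -1 2]) = 13
  + (7) · M_22   where M_22 = det([5 -2 -2; 6 -1 7; 3 -1 2]) = 13
  + (-1) · M_24   where M_24 = det([5 5 -2; 6 6 -1; 3 3 -1]) = 0
det = (-1)·(-1)·(13) + (+1)·(7)·(13) + (+1)·(-1)·(0) = 104

104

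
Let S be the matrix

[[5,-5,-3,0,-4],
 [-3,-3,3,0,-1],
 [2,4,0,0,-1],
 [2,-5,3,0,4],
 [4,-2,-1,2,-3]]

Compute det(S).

|S| = 1656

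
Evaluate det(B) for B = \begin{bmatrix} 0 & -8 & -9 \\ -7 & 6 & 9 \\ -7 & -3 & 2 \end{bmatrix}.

Expand along row 1:
  − (-8) · |-7 9; -7 2| = −(-8)·(-14 − (-63)) = 392
  + (-9) · |-7 6; -7 -3| = (-9)·(21 − (-42)) = -567
Sum: (392) + (-567) = -175

The determinant is -175.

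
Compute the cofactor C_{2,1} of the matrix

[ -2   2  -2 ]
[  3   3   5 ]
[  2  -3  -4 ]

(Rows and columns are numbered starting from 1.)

The cofactor is 14.

Delete row 2 and column 1; the remaining 2×2 submatrix is [2 -2; -3 -4].
Its determinant is 2·(-4) − (-2)·(-3) = -14.
The cofactor carries sign (−1)^(2+1) = −1, so C_{2,1} = −(-14) = 14.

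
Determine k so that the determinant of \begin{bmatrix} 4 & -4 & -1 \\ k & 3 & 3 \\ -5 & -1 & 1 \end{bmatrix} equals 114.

9

Expanding along the column containing k, det(B) is linear in k: det(B) = (5)·k + (69).
Set (5)·k + (69) = 114  ⇒  (5)·k = 45  ⇒  k = 9.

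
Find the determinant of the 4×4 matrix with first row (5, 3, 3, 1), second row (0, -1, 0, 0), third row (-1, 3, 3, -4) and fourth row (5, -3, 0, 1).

The determinant is 57.

Expand along row 2 (it has 3 zeros):
  + (-1) · M_22   where M_22 = det([5 3 1; -1 3 -4; 5 0 1]) = -57
det = (+1)·(-1)·(-57) = 57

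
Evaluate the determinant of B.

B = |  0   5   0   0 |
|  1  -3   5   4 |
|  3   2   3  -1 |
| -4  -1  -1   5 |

25

Expand along row 1 (it has 3 zeros):
  − (5) · M_12   where M_12 = det([1 5 4; 3 3 -1; -4 -1 5]) = -5
det = (-1)·(5)·(-5) = 25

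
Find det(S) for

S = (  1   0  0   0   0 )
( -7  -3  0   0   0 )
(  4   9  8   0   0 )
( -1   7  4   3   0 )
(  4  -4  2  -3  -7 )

S is lower triangular, so det(S) is the product of the diagonal entries:
det = (1) · (-3) · (8) · (3) · (-7) = 504

|S| = 504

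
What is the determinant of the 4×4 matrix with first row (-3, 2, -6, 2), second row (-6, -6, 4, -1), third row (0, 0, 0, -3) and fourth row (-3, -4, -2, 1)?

-504

Expand along row 3 (it has 3 zeros):
  − (-3) · M_34   where M_34 = det([-3 2 -6; -6 -6 4; -3 -4 -2]) = -168
det = (-1)·(-3)·(-168) = -504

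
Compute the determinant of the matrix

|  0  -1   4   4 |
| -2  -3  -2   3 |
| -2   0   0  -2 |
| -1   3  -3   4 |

Expand along row 3 (it has 2 zeros):
  + (-2) · M_31   where M_31 = det([-1 4 4; -3 -2 3; 3 -3 4]) = 143
  − (-2) · M_34   where M_34 = det([0 -1 4; -2 -3 -2; -1 3 -3]) = -32
det = (+1)·(-2)·(143) + (-1)·(-2)·(-32) = -350

-350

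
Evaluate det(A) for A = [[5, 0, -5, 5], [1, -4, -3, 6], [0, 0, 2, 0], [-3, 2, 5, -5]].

-20

Expand along row 3 (it has 3 zeros):
  + (2) · M_33   where M_33 = det([5 0 5; 1 -4 6; -3 2 -5]) = -10
det = (+1)·(2)·(-10) = -20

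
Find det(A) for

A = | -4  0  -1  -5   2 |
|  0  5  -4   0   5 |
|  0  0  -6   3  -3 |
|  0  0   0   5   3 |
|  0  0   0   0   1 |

|A| = 600

A is upper triangular, so det(A) is the product of the diagonal entries:
det = (-4) · (5) · (-6) · (5) · (1) = 600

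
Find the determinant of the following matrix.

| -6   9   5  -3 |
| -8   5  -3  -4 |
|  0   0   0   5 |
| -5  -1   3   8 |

Expand along row 3 (it has 3 zeros):
  − (5) · M_34   where M_34 = det([-6 9 5; -8 5 -3; -5 -1 3]) = 444
det = (-1)·(5)·(444) = -2220

-2220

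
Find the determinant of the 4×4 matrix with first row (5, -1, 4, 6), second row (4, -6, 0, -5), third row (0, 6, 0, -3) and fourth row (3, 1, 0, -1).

Expand along column 3 (it has 3 zeros):
  + (4) · M_13   where M_13 = det([4 -6 -5; 0 6 -3; 3 1 -1]) = 132
det = (+1)·(4)·(132) = 528

528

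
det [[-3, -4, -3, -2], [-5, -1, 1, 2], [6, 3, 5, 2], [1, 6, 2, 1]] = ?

Expand along row 1:
  + (-3) · M_11   where M_11 = det([-1 1 2; 3 5 2; 6 2 1]) = -40
  − (-4) · M_12   where M_12 = det([-5 1 2; 6 5 2; 1 2 1]) = 5
  + (-3) · M_13   where M_13 = det([-5 -1 2; 6 3 2; 1 6 1]) = 115
  − (-2) · M_14   where M_14 = det([-5 -1 1; 6 3 5; 1 6 2]) = 160
det = (+1)·(-3)·(-40) + (-1)·(-4)·(5) + (+1)·(-3)·(115) + (-1)·(-2)·(160) = 115

115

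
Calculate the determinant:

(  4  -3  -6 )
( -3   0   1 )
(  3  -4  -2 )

-47

Expand along column 2:
  − (-3) · |-3 1; 3 -2| = −(-3)·(6 − 3) = 9
  − (-4) · |4 -6; -3 1| = −(-4)·(4 − 18) = -56
Sum: (9) + (-56) = -47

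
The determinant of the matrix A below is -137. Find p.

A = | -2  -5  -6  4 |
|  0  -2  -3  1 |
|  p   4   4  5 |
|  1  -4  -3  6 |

p = 2

Expanding along the column containing p, det(A) is linear in p: det(A) = (3)·p + (-143).
Set (3)·p + (-143) = -137  ⇒  (3)·p = 6  ⇒  p = 2.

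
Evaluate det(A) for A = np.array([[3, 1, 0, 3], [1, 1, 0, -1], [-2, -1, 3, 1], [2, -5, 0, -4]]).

Expand along column 3 (it has 3 zeros):
  + (3) · M_33   where M_33 = det([3 1 3; 1 1 -1; 2 -5 -4]) = -46
det = (+1)·(3)·(-46) = -138

-138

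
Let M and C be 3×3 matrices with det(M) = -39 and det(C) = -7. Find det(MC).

The determinant is 273.

det(MC) = det(M)·det(C) = (-39)·(-7) = 273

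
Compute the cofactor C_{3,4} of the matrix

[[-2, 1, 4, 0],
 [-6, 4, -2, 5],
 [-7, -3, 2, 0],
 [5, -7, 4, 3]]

Delete row 3 and column 4; the remaining 3×3 submatrix is [-2 1 4; -6 4 -2; 5 -7 4].
Its determinant is 98.
The cofactor carries sign (−1)^(3+4) = −1, so C_{3,4} = −(98) = -98.

-98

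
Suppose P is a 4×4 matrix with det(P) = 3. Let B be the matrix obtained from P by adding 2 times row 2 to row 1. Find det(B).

det(B) = 3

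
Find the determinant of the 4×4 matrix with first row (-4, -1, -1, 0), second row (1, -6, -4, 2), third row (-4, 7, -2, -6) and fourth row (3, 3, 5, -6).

Expand along row 1 (it has 1 zero):
  + (-4) · M_11   where M_11 = det([-6 -4 2; 7 -2 -6; 3 5 -6]) = -266
  − (-1) · M_12   where M_12 = det([1 -4 2; -4 -2 -6; 3 5 -6]) = 182
  + (-1) · M_13   where M_13 = det([1 -6 2; -4 7 -6; 3 3 -6]) = 162
det = (+1)·(-4)·(-266) + (-1)·(-1)·(182) + (+1)·(-1)·(162) = 1084

1084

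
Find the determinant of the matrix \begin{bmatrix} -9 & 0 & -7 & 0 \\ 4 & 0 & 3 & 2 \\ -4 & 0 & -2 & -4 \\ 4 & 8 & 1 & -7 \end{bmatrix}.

Expand along column 2 (it has 3 zeros):
  + (8) · M_42   where M_42 = det([-9 -7 0; 4 3 2; -4 -2 -4]) = 16
det = (+1)·(8)·(16) = 128

128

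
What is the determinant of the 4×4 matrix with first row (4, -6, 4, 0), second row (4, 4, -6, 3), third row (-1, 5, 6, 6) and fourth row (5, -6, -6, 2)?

The determinant is 2532.

Expand along row 1 (it has 1 zero):
  + (4) · M_11   where M_11 = det([4 -6 3; 5 6 6; -6 -6 2]) = 486
  − (-6) · M_12   where M_12 = det([4 -6 3; -1 6 6; 5 -6 2]) = -72
  + (4) · M_13   where M_13 = det([4 4 3; -1 5 6; 5 -6 2]) = 255
det = (+1)·(4)·(486) + (-1)·(-6)·(-72) + (+1)·(4)·(255) = 2532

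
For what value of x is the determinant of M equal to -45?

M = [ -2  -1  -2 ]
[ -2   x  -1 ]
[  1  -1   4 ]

6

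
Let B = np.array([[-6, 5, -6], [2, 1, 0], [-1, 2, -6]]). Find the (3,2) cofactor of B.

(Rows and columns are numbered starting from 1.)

The cofactor is -12.

Delete row 3 and column 2; the remaining 2×2 submatrix is [-6 -6; 2 0].
Its determinant is (-6)·0 − (-6)·2 = 12.
The cofactor carries sign (−1)^(3+2) = −1, so C_{3,2} = −(12) = -12.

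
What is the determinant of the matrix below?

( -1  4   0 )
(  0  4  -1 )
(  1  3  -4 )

9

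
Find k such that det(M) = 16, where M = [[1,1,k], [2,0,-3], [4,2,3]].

Expanding along the column containing k, det(M) is linear in k: det(M) = (4)·k + (-12).
Set (4)·k + (-12) = 16  ⇒  (4)·k = 28  ⇒  k = 7.

k = 7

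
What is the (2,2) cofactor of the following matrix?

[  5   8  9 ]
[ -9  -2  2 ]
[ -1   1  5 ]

Delete row 2 and column 2; the remaining 2×2 submatrix is [5 9; -1 5].
Its determinant is 5·5 − 9·(-1) = 34.
The cofactor carries sign (−1)^(2+2) = +1, so C_{2,2} = +(34) = 34.

34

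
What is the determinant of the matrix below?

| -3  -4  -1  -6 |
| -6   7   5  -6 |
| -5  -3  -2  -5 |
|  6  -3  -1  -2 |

-544

Expand along row 1:
  + (-3) · M_11   where M_11 = det([7 5 -6; -3 -2 -5; -3 -1 -2]) = 56
  − (-4) · M_12   where M_12 = det([-6 5 -6; -5 -2 -5; 6 -1 -2]) = -296
  + (-1) · M_13   where M_13 = det([-6 7 -6; -5 -3 -5; 6 -3 -2]) = -424
  − (-6) · M_14   where M_14 = det([-6 7 5; -5 -3 -2; 6 -3 -1]) = 64
det = (+1)·(-3)·(56) + (-1)·(-4)·(-296) + (+1)·(-1)·(-424) + (-1)·(-6)·(64) = -544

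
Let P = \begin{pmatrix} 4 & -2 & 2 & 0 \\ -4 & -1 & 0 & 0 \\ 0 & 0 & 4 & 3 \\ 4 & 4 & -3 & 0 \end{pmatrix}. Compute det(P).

Expand along column 4 (it has 3 zeros):
  − (3) · M_34   where M_34 = det([4 -2 2; -4 -1 0; 4 4 -3]) = 12
det = (-1)·(3)·(12) = -36

det(P) = -36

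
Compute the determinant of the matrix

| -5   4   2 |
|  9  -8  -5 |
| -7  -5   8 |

Expand along column 1:
  + (-5) · |-8 -5; -5 8| = (-5)·(-64 − 25) = 445
  − 9 · |4 2; -5 8| = −9·(32 − (-10)) = -378
  + (-7) · |4 2; -8 -5| = (-7)·(-20 − (-16)) = 28
Sum: (445) + (-378) + (28) = 95

95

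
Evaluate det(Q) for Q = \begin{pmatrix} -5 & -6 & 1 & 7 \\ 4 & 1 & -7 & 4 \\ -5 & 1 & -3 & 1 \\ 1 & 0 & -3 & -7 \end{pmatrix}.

Expand along row 4 (it has 1 zero):
  − (1) · M_41   where M_41 = det([-6 1 7; 1 -7 4; 1 -3 1]) = 1
  − (-3) · M_43   where M_43 = det([-5 -6 7; 4 1 4; -5 1 1]) = 222
  + (-7) · M_44   where M_44 = det([-5 -6 1; 4 1 -7; -5 1 -3]) = -293
det = (-1)·(1)·(1) + (-1)·(-3)·(222) + (+1)·(-7)·(-293) = 2716

2716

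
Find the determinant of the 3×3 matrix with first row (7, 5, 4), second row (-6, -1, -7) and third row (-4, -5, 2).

45

Expand along column 1:
  + 7 · |-1 -7; -5 2| = 7·(-2 − 35) = -259
  − (-6) · |5 4; -5 2| = −(-6)·(10 − (-20)) = 180
  + (-4) · |5 4; -1 -7| = (-4)·(-35 − (-4)) = 124
Sum: (-259) + (180) + (124) = 45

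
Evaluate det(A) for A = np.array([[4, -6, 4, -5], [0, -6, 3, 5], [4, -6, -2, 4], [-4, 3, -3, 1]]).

|A| = -1044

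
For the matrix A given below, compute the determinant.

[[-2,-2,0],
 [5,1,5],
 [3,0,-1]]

Expand along row 1:
  + (-2) · |1 5; 0 -1| = (-2)·(-1 − 0) = 2
  − (-2) · |5 5; 3 -1| = −(-2)·(-5 − 15) = -40
Sum: (2) + (-40) = -38

The determinant is -38.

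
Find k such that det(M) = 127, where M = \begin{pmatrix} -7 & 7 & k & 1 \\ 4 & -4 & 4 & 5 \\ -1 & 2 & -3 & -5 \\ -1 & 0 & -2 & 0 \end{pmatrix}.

k = -8

Expanding along the row containing k, det(M) is linear in k: det(M) = (-10)·k + (47).
Set (-10)·k + (47) = 127  ⇒  (-10)·k = 80  ⇒  k = -8.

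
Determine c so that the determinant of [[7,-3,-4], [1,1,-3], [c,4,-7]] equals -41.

Expanding along the column containing c, det(B) is linear in c: det(B) = (13)·c + (-2).
Set (13)·c + (-2) = -41  ⇒  (13)·c = -39  ⇒  c = -3.

-3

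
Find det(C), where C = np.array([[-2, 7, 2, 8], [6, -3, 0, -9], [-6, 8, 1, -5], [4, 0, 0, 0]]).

|C| = 540

Expand along row 4 (it has 3 zeros):
  − (4) · M_41   where M_41 = det([7 2 8; -3 0 -9; 8 1 -5]) = -135
det = (-1)·(4)·(-135) = 540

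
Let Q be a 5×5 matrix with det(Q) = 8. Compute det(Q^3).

512

det(Q^3) = (det Q)^3 = (8)^3 = 512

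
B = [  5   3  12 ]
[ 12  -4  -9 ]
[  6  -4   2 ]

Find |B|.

The determinant is -742.

Expand along column 1:
  + 5 · |-4 -9; -4 2| = 5·(-8 − 36) = -220
  − 12 · |3 12; -4 2| = −12·(6 − (-48)) = -648
  + 6 · |3 12; -4 -9| = 6·(-27 − (-48)) = 126
Sum: (-220) + (-648) + (126) = -742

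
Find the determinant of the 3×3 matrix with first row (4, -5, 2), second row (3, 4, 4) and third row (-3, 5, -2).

-28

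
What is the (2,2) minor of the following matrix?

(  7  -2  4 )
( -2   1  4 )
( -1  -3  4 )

Delete row 2 and column 2; the remaining 2×2 submatrix is [7 4; -1 4].
Its determinant is 7·4 − 4·(-1) = 32.

32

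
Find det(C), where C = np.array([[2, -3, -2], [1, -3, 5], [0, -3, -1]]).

39

Expand along column 1:
  + 2 · |-3 5; -3 -1| = 2·(3 − (-15)) = 36
  − 1 · |-3 -2; -3 -1| = −1·(3 − 6) = 3
Sum: (36) + (3) = 39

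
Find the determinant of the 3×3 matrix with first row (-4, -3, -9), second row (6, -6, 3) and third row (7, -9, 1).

Expand along column 1:
  + (-4) · |-6 3; -9 1| = (-4)·(-6 − (-27)) = -84
  − 6 · |-3 -9; -9 1| = −6·(-3 − 81) = 504
  + 7 · |-3 -9; -6 3| = 7·(-9 − 54) = -441
Sum: (-84) + (504) + (-441) = -21

-21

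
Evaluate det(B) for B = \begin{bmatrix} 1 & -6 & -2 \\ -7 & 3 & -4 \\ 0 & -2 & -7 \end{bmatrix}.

Expand along column 1:
  + 1 · |3 -4; -2 -7| = 1·(-21 − 8) = -29
  − (-7) · |-6 -2; -2 -7| = −(-7)·(42 − 4) = 266
Sum: (-29) + (266) = 237

237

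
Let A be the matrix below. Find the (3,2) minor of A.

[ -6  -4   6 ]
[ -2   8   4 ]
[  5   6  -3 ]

Delete row 3 and column 2; the remaining 2×2 submatrix is [-6 6; -2 4].
Its determinant is (-6)·4 − 6·(-2) = -12.

-12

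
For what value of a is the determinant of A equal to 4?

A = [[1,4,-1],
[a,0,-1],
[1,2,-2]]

a = 1

Expanding along the row containing a, det(A) is linear in a: det(A) = (6)·a + (-2).
Set (6)·a + (-2) = 4  ⇒  (6)·a = 6  ⇒  a = 1.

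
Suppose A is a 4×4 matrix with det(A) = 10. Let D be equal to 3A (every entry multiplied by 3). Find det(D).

det(D) = 810

For a 4×4 matrix, det(3A) = 3^4·det(A) = 81·det(A).
det(D) = (81)·(10) = 810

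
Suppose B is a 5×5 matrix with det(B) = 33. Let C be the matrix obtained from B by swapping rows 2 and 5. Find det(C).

Swapping two rows multiplies the determinant by −1.
det(C) = (-1)·(33) = -33

-33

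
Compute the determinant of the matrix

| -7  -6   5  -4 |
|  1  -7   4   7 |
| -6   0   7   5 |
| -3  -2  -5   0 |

Expand along row 3 (it has 1 zero):
  + (-6) · M_31   where M_31 = det([-6 5 -4; -7 4 7; -2 -5 0]) = -452
  + (7) · M_33   where M_33 = det([-7 -6 -4; 1 -7 7; -3 -2 0]) = 120
  − (5) · M_34   where M_34 = det([-7 -6 5; 1 -7 4; -3 -2 -5]) = -374
det = (+1)·(-6)·(-452) + (+1)·(7)·(120) + (-1)·(5)·(-374) = 5422

5422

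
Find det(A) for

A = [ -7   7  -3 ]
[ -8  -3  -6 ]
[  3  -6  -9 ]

Expand along row 1:
  + (-7) · |-3 -6; -6 -9| = (-7)·(27 − 36) = 63
  − 7 · |-8 -6; 3 -9| = −7·(72 − (-18)) = -630
  + (-3) · |-8 -3; 3 -6| = (-3)·(48 − (-9)) = -171
Sum: (63) + (-630) + (-171) = -738

det(A) = -738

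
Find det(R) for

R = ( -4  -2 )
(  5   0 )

10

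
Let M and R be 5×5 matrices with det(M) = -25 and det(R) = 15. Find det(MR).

|MR| = -375

det(MR) = det(M)·det(R) = (-25)·(15) = -375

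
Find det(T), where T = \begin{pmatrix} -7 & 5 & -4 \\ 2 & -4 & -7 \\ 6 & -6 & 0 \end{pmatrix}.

Expand along row 3:
  + 6 · |5 -4; -4 -7| = 6·(-35 − 16) = -306
  − (-6) · |-7 -4; 2 -7| = −(-6)·(49 − (-8)) = 342
Sum: (-306) + (342) = 36

36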